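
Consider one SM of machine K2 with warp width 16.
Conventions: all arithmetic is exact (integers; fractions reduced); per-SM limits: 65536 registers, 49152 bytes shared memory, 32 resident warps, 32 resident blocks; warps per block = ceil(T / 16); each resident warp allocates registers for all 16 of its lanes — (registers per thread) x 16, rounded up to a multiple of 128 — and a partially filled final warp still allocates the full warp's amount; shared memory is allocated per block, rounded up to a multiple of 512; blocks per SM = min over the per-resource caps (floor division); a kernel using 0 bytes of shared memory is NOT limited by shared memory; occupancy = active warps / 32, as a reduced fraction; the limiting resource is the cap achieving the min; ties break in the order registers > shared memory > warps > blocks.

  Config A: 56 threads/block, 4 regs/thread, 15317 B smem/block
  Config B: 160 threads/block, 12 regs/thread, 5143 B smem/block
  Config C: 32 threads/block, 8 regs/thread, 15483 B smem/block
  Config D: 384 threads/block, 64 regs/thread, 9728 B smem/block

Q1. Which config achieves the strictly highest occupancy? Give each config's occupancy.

occupancies: A 3/8, B 15/16, C 3/16, D 3/4

Answer: B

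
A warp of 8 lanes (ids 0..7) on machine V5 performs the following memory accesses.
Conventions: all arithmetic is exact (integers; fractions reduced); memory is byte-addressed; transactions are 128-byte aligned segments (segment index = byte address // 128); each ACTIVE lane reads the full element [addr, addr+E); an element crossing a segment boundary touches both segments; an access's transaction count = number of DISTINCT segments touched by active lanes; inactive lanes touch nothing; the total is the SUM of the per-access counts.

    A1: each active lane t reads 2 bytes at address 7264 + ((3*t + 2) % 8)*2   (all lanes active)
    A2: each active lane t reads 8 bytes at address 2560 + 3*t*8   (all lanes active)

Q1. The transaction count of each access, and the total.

A1: 1 transaction
A2: 2 transactions

Answer: 1,2; total 3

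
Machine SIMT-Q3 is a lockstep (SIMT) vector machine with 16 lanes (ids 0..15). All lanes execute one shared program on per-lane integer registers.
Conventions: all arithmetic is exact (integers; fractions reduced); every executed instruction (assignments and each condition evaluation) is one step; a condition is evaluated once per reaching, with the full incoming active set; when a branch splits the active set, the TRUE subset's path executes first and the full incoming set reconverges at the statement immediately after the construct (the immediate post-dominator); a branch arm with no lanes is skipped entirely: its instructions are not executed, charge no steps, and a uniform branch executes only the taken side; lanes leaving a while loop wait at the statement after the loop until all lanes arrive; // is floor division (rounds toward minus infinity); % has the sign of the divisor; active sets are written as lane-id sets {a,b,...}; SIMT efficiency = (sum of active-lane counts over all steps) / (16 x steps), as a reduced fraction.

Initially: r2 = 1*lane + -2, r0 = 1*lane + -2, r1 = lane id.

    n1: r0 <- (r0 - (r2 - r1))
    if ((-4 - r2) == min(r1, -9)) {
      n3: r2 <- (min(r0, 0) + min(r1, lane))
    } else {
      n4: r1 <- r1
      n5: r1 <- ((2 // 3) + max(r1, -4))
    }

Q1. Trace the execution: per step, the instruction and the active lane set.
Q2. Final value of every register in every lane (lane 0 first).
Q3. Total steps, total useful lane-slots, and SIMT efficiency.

step 0: r0 <- (r0 - (r2 - r1))       {0,1,2,3,4,5,6,7,8,9,10,11,12,13,14,15}
step 1: eval ((-4 - r2) == min(r1, -9)) {0,1,2,3,4,5,6,7,8,9,10,11,12,13,14,15}
step 2: r2 <- (min(r0, 0) + min(r1, lane)) {7}
step 3: r1 <- r1                     {0,1,2,3,4,5,6,8,9,10,11,12,13,14,15}
step 4: r1 <- ((2 // 3) + max(r1, -4)) {0,1,2,3,4,5,6,8,9,10,11,12,13,14,15}

Answer: 5 steps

r2: -2,-1,0,1,2,3,4,7,6,7,8,9,10,11,12,13
r0: 0,1,2,3,4,5,6,7,8,9,10,11,12,13,14,15
r1: 0,1,2,3,4,5,6,7,8,9,10,11,12,13,14,15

steps = 5; useful = 63; efficiency = 63/80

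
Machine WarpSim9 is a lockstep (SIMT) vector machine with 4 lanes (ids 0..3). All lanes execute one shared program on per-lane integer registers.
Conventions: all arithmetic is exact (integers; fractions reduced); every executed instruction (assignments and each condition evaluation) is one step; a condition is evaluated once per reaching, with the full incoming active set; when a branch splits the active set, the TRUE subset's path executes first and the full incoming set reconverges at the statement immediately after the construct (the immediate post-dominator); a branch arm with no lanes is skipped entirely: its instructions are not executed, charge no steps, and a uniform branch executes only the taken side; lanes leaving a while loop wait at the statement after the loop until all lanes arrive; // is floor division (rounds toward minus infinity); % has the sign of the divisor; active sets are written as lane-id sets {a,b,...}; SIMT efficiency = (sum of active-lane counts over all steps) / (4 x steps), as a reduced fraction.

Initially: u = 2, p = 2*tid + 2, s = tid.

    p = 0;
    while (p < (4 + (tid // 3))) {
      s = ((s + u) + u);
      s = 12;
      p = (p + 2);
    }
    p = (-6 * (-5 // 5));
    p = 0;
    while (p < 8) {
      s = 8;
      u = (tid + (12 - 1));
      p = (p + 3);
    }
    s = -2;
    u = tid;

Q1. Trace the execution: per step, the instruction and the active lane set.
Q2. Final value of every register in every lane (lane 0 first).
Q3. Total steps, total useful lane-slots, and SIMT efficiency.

step 0: p <- 0                       {0,1,2,3}
step 1: eval (p < (4 + (tid // 3)))  {0,1,2,3}
step 2: s <- ((s + u) + u)           {0,1,2,3}
step 3: s <- 12                      {0,1,2,3}
step 4: p <- (p + 2)                 {0,1,2,3}
step 5: eval (p < (4 + (tid // 3)))  {0,1,2,3}
step 6: s <- ((s + u) + u)           {0,1,2,3}
step 7: s <- 12                      {0,1,2,3}
step 8: p <- (p + 2)                 {0,1,2,3}
step 9: eval (p < (4 + (tid // 3)))  {0,1,2,3}
step 10: s <- ((s + u) + u)           {3}
step 11: s <- 12                      {3}
step 12: p <- (p + 2)                 {3}
step 13: eval (p < (4 + (tid // 3)))  {3}
step 14: p <- (-6 * (-5 // 5))        {0,1,2,3}
step 15: p <- 0                       {0,1,2,3}
step 16: eval (p < 8)                 {0,1,2,3}
step 17: s <- 8                       {0,1,2,3}
step 18: u <- (tid + (12 - 1))        {0,1,2,3}
step 19: p <- (p + 3)                 {0,1,2,3}
step 20: eval (p < 8)                 {0,1,2,3}
step 21: s <- 8                       {0,1,2,3}
step 22: u <- (tid + (12 - 1))        {0,1,2,3}
step 23: p <- (p + 3)                 {0,1,2,3}
step 24: eval (p < 8)                 {0,1,2,3}
step 25: s <- 8                       {0,1,2,3}
step 26: u <- (tid + (12 - 1))        {0,1,2,3}
step 27: p <- (p + 3)                 {0,1,2,3}
step 28: eval (p < 8)                 {0,1,2,3}
step 29: s <- -2                      {0,1,2,3}
step 30: u <- tid                     {0,1,2,3}

Answer: 31 steps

u: 0,1,2,3
p: 9,9,9,9
s: -2,-2,-2,-2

steps = 31; useful = 112; efficiency = 112/124 = 28/31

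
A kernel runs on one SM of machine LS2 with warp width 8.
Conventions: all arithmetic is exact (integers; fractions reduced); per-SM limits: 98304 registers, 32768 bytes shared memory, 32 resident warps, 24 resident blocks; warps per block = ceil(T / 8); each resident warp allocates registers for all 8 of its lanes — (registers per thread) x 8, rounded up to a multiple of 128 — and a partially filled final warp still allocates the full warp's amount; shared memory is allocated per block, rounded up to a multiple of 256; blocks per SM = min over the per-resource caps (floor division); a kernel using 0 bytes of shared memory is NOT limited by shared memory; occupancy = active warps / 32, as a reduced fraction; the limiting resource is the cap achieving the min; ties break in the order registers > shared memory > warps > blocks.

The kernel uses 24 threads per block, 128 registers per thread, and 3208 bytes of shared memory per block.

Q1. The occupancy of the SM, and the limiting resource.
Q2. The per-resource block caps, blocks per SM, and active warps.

Answer: occupancy 27/32, limited by shared memory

registers: 32 blocks
shared memory: 9 blocks
warps: 10 blocks
blocks: 24 blocks

Answer: 9 blocks, 27 active warps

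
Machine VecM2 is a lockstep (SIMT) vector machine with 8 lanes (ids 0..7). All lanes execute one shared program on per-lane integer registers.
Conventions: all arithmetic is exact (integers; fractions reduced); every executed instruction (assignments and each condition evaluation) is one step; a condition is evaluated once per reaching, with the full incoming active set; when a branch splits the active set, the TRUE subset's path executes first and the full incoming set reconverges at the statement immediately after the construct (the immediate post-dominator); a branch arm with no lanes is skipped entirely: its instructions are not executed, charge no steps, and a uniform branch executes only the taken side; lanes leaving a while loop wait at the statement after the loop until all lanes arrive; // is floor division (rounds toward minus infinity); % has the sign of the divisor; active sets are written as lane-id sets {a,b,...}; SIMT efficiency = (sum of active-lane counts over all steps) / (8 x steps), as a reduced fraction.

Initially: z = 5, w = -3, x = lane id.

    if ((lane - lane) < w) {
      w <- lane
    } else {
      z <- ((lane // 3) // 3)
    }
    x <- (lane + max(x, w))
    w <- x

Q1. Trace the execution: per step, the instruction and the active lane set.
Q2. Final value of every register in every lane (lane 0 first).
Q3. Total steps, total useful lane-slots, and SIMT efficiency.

step 0: eval ((lane - lane) < w)     {0,1,2,3,4,5,6,7}
step 1: z <- ((lane // 3) // 3)      {0,1,2,3,4,5,6,7}
step 2: x <- (lane + max(x, w))      {0,1,2,3,4,5,6,7}
step 3: w <- x                       {0,1,2,3,4,5,6,7}

Answer: 4 steps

z: 0,0,0,0,0,0,0,0
w: 0,2,4,6,8,10,12,14
x: 0,2,4,6,8,10,12,14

steps = 4; useful = 32; efficiency = 32/32 = 1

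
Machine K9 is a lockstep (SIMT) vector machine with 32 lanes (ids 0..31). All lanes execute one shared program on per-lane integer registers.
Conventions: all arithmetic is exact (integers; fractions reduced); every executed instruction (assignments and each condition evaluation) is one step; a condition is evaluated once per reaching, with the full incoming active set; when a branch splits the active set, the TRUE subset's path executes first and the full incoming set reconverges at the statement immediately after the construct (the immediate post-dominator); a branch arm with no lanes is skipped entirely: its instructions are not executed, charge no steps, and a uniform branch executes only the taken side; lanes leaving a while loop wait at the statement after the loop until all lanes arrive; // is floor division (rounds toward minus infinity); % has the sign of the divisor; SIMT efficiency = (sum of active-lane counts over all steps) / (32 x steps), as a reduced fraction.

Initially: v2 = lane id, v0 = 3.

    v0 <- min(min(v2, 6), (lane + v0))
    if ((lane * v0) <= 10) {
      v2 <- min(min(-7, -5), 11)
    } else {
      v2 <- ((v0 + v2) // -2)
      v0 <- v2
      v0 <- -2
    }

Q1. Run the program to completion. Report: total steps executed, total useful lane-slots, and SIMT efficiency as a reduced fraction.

Answer: 6 steps, 152 useful, 19/24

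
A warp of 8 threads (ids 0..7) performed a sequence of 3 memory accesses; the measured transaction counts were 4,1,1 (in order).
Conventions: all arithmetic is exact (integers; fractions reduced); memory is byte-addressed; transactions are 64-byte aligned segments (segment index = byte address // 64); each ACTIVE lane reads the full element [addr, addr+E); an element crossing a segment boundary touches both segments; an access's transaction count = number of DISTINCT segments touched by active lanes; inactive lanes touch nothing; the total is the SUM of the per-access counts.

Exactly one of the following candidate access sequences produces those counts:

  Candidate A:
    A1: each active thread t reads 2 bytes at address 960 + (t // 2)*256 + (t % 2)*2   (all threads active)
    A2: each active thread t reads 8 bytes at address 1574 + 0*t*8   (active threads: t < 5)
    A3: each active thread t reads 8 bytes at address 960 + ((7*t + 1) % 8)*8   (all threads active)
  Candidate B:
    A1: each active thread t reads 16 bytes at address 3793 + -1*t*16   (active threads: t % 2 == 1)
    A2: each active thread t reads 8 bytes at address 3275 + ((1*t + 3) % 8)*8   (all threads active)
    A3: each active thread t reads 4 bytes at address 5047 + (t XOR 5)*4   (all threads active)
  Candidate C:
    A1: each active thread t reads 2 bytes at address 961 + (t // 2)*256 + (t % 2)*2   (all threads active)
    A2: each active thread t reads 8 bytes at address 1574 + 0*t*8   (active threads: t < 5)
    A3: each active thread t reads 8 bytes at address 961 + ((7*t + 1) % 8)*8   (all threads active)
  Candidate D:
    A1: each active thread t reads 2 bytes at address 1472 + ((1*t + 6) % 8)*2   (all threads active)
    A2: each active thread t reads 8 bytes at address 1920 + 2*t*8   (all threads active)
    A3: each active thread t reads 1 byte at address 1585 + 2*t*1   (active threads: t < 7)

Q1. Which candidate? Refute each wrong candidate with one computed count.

B: A1 gives 3 transactions, not 4
C: A3 gives 2 transactions, not 1
D: A1 gives 1 transaction, not 4
A: all counts match (4,1,1)

Answer: A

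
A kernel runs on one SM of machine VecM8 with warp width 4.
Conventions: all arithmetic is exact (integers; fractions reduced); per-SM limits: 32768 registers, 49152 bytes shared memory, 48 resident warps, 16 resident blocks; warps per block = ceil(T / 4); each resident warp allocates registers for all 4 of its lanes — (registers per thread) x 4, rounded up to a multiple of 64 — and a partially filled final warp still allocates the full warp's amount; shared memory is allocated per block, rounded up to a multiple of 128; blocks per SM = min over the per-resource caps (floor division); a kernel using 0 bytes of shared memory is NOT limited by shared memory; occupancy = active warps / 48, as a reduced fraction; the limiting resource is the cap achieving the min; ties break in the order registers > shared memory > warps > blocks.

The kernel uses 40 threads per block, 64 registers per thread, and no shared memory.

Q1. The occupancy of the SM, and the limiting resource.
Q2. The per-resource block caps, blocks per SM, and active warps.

Answer: occupancy 5/6, limited by warps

registers: 12 blocks
shared memory: no limit (kernel uses none)
warps: 4 blocks
blocks: 16 blocks

Answer: 4 blocks, 40 active warps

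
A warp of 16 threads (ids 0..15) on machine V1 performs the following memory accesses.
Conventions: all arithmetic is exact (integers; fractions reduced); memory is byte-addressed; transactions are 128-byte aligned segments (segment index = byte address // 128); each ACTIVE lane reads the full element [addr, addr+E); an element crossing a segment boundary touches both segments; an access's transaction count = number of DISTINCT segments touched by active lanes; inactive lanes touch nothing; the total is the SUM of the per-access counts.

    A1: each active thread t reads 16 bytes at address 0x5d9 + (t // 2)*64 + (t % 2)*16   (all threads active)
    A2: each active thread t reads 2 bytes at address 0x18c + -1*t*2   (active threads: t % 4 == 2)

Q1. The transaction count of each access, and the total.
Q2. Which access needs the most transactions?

A1: 5 transactions
A2: 2 transactions

Answer: 5,2; total 7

Answer: A1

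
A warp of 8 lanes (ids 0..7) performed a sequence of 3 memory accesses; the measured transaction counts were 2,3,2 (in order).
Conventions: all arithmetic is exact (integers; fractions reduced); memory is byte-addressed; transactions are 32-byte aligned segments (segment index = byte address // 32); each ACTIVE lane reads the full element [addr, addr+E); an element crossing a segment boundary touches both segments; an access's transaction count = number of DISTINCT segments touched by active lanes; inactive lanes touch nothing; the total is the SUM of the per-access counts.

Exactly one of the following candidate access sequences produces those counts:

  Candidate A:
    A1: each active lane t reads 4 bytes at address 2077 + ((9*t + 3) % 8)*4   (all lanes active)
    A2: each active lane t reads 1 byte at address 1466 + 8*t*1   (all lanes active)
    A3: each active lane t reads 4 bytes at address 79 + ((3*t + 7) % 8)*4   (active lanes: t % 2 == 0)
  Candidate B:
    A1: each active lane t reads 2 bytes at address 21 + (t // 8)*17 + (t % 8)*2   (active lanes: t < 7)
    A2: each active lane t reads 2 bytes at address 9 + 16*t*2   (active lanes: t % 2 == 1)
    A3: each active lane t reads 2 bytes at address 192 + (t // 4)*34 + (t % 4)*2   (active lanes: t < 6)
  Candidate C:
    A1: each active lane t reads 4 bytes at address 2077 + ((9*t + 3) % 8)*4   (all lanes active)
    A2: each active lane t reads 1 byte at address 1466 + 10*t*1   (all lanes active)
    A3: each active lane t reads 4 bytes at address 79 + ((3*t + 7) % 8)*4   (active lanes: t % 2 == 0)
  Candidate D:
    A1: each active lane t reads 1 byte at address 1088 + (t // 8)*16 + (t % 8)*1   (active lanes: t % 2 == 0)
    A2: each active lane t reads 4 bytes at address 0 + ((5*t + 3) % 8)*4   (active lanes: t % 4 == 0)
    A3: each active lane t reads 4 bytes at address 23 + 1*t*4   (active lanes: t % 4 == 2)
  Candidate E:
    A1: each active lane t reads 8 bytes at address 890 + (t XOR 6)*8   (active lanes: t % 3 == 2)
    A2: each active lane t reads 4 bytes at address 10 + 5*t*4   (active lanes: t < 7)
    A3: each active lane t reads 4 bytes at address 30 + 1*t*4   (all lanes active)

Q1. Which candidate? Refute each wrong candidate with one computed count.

B: A2 gives 4 transactions, not 3
C: A2 gives 4 transactions, not 3
D: A1 gives 1 transaction, not 2
E: A2 gives 5 transactions, not 3
A: all counts match (2,3,2)

Answer: A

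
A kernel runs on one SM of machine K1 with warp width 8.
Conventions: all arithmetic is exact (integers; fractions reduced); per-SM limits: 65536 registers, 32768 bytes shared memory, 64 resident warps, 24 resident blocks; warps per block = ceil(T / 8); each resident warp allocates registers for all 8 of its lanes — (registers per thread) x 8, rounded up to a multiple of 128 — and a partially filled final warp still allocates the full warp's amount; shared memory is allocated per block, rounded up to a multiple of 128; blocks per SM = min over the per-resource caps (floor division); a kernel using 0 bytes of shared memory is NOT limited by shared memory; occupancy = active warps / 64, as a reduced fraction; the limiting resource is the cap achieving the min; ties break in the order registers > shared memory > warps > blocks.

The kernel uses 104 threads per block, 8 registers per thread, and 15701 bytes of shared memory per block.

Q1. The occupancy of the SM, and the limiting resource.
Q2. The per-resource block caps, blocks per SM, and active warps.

Answer: occupancy 13/32, limited by shared memory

registers: 39 blocks
shared memory: 2 blocks
warps: 4 blocks
blocks: 24 blocks

Answer: 2 blocks, 26 active warps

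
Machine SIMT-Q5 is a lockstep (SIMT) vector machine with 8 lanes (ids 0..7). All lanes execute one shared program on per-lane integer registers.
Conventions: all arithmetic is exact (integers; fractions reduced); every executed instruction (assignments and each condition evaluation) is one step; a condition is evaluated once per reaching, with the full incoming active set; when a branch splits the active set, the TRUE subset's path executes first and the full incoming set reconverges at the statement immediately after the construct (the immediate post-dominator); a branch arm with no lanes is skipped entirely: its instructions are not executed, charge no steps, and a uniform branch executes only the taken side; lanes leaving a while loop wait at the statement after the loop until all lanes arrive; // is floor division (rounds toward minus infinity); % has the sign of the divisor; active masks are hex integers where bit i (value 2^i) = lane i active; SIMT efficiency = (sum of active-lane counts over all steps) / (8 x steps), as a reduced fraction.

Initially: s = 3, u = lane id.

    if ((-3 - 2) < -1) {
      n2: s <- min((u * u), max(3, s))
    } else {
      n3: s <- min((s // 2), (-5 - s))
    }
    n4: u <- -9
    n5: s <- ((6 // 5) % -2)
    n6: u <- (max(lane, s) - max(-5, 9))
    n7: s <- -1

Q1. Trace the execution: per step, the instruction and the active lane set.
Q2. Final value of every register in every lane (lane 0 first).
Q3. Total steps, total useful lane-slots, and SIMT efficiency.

step 0: eval ((-3 - 2) < -1)         0xff
step 1: s <- min((u * u), max(3, s)) 0xff
step 2: u <- -9                      0xff
step 3: s <- ((6 // 5) % -2)         0xff
step 4: u <- (max(lane, s) - max(-5, 9)) 0xff
step 5: s <- -1                      0xff

Answer: 6 steps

s: -1,-1,-1,-1,-1,-1,-1,-1
u: -9,-8,-7,-6,-5,-4,-3,-2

steps = 6; useful = 48; efficiency = 48/48 = 1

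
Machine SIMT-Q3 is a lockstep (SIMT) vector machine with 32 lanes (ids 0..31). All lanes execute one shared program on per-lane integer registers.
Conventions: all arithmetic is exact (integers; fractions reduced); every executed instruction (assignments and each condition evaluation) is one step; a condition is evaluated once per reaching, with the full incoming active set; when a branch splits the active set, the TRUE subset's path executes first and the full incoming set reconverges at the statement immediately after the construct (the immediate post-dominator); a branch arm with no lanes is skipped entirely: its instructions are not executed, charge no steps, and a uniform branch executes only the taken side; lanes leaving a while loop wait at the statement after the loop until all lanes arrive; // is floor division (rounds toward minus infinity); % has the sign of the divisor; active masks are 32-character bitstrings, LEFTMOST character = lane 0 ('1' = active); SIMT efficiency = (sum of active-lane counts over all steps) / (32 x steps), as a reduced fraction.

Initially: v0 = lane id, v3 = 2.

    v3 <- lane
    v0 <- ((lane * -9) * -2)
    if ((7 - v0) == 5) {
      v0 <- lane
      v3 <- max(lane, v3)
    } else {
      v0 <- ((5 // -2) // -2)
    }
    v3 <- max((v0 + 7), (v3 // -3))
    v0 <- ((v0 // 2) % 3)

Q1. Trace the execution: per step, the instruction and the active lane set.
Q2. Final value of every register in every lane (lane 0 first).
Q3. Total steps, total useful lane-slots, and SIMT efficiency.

step 0: v3 <- lane                   11111111111111111111111111111111
step 1: v0 <- ((lane * -9) * -2)     11111111111111111111111111111111
step 2: eval ((7 - v0) == 5)         11111111111111111111111111111111
step 3: v0 <- ((5 // -2) // -2)      11111111111111111111111111111111
step 4: v3 <- max((v0 + 7), (v3 // -3)) 11111111111111111111111111111111
step 5: v0 <- ((v0 // 2) % 3)        11111111111111111111111111111111

Answer: 6 steps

v0: 0,0,0,0,0,0,0,0,0,0,0,0,0,0,0,0,0,0,0,0,0,0,0,0,0,0,0,0,0,0,0,0
v3: 8,8,8,8,8,8,8,8,8,8,8,8,8,8,8,8,8,8,8,8,8,8,8,8,8,8,8,8,8,8,8,8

steps = 6; useful = 192; efficiency = 192/192 = 1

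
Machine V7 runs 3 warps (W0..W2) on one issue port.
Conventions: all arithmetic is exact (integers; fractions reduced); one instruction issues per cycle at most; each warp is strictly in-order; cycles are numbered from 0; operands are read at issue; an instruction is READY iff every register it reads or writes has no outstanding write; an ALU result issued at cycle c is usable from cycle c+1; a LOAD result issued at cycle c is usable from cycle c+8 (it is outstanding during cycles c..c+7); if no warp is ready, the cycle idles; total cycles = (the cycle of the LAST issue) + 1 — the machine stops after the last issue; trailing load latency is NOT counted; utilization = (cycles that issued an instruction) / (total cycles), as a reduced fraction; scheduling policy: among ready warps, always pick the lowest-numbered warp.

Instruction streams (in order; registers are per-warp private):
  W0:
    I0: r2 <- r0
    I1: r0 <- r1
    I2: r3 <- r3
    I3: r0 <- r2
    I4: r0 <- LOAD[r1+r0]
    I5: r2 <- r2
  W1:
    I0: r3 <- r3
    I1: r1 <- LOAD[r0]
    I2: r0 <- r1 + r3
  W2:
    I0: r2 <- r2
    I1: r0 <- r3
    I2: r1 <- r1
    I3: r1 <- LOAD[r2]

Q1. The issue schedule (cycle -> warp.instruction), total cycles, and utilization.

cycle 0: W0.I0
cycle 1: W0.I1
cycle 2: W0.I2
cycle 3: W0.I3
cycle 4: W0.I4
cycle 5: W0.I5
cycle 6: W1.I0
cycle 7: W1.I1
cycle 8: W2.I0
cycle 9: W2.I1
cycle 10: W2.I2
cycle 11: W2.I3
cycle 12: idle
cycle 13: idle
cycle 14: idle
cycle 15: W1.I2

Answer: 16 cycles, utilization 13/16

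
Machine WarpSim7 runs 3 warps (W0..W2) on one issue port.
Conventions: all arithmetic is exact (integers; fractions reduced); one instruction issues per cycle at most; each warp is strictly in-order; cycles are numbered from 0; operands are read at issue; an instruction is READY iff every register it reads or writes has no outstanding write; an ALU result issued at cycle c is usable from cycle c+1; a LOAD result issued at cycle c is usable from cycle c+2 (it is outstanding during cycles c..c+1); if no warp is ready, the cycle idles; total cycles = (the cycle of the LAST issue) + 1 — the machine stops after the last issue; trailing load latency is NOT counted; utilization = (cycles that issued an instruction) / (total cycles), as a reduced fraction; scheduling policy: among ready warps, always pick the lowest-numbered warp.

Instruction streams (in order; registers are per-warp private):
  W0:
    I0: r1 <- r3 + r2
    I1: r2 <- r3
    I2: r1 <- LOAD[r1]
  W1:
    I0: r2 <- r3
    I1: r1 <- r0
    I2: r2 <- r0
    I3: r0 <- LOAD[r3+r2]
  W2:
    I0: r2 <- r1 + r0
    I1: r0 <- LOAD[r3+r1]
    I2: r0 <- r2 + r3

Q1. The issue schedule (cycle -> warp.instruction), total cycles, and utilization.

cycle 0: W0.I0
cycle 1: W0.I1
cycle 2: W0.I2
cycle 3: W1.I0
cycle 4: W1.I1
cycle 5: W1.I2
cycle 6: W1.I3
cycle 7: W2.I0
cycle 8: W2.I1
cycle 9: idle
cycle 10: W2.I2

Answer: 11 cycles, utilization 10/11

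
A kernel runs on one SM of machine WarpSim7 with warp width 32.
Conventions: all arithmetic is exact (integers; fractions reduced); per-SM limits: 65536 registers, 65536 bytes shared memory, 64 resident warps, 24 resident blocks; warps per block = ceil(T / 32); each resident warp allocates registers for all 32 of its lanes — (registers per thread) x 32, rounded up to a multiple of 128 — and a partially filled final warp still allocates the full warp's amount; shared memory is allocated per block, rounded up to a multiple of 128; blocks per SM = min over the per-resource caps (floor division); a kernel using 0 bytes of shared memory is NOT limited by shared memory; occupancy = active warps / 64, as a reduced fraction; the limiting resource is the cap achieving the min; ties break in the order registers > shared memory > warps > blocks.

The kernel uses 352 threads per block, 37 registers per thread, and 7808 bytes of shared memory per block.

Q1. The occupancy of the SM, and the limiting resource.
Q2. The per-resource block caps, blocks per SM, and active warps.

Answer: occupancy 11/16, limited by registers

registers: 4 blocks
shared memory: 8 blocks
warps: 5 blocks
blocks: 24 blocks

Answer: 4 blocks, 44 active warps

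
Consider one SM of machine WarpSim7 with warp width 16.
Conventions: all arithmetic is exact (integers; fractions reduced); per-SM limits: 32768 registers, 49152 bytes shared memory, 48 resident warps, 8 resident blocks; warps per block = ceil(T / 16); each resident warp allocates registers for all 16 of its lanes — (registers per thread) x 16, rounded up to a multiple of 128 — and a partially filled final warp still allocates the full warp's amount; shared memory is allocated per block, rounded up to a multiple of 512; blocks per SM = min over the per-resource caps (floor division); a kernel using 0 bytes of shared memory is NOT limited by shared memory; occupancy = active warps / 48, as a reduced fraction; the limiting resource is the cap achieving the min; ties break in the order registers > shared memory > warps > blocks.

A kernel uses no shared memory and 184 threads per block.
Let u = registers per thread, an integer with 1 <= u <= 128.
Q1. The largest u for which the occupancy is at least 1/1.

Answer: u = 40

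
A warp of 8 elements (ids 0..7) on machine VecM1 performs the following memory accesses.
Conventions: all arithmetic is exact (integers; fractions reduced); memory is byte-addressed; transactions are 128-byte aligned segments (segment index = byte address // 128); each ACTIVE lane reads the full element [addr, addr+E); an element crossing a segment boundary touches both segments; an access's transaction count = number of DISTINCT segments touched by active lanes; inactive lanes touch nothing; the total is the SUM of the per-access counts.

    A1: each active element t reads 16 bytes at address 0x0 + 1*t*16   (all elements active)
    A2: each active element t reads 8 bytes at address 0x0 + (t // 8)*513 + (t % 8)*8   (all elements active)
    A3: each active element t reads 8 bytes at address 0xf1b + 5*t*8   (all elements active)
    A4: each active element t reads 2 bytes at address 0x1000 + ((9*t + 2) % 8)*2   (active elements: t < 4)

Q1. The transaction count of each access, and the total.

A1: 1 transaction
A2: 1 transaction
A3: 3 transactions
A4: 1 transaction

Answer: 1,1,3,1; total 6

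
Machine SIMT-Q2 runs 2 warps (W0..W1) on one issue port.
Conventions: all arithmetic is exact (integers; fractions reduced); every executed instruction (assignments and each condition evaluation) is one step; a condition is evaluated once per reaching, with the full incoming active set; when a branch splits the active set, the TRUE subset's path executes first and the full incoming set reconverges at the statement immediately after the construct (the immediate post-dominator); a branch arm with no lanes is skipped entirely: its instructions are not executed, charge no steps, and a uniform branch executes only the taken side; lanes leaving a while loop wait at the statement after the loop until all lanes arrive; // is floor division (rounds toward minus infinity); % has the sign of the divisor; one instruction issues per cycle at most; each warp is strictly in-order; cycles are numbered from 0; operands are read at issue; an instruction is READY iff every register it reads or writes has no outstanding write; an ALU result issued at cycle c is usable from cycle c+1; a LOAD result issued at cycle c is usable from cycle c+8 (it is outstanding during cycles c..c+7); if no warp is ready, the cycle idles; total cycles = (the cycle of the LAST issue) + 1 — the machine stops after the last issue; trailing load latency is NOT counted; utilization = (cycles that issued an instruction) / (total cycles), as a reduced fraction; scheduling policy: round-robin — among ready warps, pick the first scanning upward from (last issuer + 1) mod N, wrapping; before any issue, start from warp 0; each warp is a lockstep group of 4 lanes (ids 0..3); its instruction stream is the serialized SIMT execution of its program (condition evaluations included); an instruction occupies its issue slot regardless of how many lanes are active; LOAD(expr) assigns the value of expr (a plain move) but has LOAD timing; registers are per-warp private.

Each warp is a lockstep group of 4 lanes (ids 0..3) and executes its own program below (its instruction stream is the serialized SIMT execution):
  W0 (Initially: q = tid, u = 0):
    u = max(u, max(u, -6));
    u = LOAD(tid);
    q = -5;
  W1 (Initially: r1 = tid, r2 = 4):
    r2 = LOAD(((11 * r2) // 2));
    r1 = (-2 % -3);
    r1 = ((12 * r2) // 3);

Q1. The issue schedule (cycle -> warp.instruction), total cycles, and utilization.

cycle 0: W0.I0
cycle 1: W1.I0
cycle 2: W0.I1
cycle 3: W1.I1
cycle 4: W0.I2
cycle 5: idle
cycle 6: idle
cycle 7: idle
cycle 8: idle
cycle 9: W1.I2

Answer: 10 cycles, utilization 3/5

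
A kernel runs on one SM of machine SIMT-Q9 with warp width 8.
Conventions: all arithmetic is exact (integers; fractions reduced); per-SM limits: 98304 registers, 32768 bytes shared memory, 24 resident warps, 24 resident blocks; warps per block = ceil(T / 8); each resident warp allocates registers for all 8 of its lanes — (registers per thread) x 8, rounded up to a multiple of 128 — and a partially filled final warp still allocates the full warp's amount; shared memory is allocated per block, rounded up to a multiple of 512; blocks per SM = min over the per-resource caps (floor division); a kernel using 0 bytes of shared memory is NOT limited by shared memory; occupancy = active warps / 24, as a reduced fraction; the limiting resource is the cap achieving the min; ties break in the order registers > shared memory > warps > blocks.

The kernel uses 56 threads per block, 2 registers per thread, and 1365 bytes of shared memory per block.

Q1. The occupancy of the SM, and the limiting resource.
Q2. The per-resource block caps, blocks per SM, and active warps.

Answer: occupancy 7/8, limited by warps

registers: 109 blocks
shared memory: 21 blocks
warps: 3 blocks
blocks: 24 blocks

Answer: 3 blocks, 21 active warps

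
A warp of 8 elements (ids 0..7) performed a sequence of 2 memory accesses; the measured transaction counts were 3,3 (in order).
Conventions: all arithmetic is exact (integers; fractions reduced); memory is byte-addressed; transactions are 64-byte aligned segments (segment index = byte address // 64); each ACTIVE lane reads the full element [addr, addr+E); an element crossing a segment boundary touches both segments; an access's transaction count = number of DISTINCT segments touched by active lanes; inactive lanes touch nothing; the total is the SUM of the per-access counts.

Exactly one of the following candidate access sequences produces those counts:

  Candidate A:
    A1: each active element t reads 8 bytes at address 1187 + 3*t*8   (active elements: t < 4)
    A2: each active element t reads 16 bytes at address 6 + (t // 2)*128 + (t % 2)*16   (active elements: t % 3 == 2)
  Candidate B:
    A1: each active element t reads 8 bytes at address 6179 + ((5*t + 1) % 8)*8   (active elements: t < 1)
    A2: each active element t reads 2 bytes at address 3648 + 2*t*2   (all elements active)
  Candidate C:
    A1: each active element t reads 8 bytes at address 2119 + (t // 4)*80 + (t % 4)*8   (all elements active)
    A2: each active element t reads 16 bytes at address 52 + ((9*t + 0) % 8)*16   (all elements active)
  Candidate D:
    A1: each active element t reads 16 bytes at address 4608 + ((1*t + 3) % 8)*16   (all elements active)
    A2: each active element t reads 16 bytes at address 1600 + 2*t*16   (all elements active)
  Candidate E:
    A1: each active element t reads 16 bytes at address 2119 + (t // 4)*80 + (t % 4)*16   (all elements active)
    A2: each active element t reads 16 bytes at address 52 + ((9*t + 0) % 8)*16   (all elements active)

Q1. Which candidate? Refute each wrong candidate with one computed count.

A: A1 gives 2 transactions, not 3
B: A1 gives 1 transaction, not 3
C: A1 gives 2 transactions, not 3
D: A1 gives 2 transactions, not 3
E: all counts match (3,3)

Answer: E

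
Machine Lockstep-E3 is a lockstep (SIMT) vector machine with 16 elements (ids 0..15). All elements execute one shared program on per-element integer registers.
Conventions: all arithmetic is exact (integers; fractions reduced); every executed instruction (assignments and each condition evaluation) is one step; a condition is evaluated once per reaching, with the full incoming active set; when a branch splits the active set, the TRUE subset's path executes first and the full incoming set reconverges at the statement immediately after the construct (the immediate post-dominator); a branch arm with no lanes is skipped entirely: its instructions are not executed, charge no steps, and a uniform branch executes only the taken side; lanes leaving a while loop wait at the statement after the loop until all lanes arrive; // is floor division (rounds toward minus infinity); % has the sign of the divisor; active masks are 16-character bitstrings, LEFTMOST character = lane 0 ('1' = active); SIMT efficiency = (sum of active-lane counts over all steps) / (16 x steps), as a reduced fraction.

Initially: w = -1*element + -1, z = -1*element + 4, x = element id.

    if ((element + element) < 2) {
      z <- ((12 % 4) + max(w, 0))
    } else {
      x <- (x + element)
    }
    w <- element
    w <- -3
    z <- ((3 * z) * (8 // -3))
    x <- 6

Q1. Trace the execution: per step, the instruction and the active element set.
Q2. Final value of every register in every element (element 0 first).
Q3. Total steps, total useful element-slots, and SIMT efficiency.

step 0: eval ((element + element) < 2) 1111111111111111
step 1: z <- ((12 % 4) + max(w, 0))  1000000000000000
step 2: x <- (x + element)           0111111111111111
step 3: w <- element                 1111111111111111
step 4: w <- -3                      1111111111111111
step 5: z <- ((3 * z) * (8 // -3))   1111111111111111
step 6: x <- 6                       1111111111111111

Answer: 7 steps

w: -3,-3,-3,-3,-3,-3,-3,-3,-3,-3,-3,-3,-3,-3,-3,-3
z: 0,-27,-18,-9,0,9,18,27,36,45,54,63,72,81,90,99
x: 6,6,6,6,6,6,6,6,6,6,6,6,6,6,6,6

steps = 7; useful = 96; efficiency = 96/112 = 6/7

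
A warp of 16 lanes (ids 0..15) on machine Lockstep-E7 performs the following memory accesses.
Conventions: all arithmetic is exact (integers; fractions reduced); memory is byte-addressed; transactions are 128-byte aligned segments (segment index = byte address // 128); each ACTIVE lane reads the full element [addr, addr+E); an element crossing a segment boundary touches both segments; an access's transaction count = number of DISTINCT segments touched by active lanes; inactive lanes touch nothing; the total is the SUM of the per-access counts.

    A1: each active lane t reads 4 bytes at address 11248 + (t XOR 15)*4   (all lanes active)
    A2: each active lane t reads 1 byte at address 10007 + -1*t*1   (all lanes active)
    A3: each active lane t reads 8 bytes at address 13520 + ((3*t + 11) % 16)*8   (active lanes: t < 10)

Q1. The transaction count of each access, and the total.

A1: 2 transactions
A2: 1 transaction
A3: 2 transactions

Answer: 2,1,2; total 5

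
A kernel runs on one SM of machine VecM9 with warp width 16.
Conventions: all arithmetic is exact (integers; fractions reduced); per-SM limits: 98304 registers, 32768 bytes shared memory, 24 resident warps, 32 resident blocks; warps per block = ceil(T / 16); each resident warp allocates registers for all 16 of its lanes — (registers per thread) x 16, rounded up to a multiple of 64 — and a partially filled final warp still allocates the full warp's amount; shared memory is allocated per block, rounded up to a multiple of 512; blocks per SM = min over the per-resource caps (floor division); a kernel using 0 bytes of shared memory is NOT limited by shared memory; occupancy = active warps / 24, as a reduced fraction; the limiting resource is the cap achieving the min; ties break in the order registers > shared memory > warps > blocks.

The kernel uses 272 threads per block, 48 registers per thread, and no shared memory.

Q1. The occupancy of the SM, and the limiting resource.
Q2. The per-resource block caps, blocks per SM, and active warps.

Answer: occupancy 17/24, limited by warps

registers: 7 blocks
shared memory: no limit (kernel uses none)
warps: 1 block
blocks: 32 blocks

Answer: 1 block, 17 active warps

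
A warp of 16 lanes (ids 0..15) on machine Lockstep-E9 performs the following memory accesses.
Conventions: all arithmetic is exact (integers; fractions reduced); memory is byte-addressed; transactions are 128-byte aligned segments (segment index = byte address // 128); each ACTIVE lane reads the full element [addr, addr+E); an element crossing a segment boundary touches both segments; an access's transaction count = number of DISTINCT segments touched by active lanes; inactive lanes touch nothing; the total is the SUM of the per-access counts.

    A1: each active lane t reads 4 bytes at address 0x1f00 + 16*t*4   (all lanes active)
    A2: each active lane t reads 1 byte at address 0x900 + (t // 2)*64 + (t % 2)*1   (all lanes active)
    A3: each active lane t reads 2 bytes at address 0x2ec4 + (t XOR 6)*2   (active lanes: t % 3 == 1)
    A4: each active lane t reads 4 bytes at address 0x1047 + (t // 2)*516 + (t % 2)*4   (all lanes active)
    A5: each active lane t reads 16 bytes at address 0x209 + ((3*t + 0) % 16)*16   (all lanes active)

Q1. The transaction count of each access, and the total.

A1: 8 transactions
A2: 4 transactions
A3: 1 transaction
A4: 8 transactions
A5: 3 transactions

Answer: 8,4,1,8,3; total 24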